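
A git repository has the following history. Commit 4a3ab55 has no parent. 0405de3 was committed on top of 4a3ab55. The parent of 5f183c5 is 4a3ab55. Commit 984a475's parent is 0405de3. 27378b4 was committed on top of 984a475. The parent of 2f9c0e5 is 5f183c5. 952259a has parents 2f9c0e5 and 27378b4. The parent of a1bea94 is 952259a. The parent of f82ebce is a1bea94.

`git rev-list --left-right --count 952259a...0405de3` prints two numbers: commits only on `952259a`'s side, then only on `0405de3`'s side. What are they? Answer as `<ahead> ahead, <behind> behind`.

Reachable from 952259a: {0405de3, 27378b4, 2f9c0e5, 4a3ab55, 5f183c5, 952259a, 984a475}.
Reachable from 0405de3: {0405de3, 4a3ab55}.
Only in 952259a's history (ahead): {27378b4, 2f9c0e5, 5f183c5, 952259a, 984a475} — 5.
Only in 0405de3's history (behind): {} — 0.

5 ahead, 0 behind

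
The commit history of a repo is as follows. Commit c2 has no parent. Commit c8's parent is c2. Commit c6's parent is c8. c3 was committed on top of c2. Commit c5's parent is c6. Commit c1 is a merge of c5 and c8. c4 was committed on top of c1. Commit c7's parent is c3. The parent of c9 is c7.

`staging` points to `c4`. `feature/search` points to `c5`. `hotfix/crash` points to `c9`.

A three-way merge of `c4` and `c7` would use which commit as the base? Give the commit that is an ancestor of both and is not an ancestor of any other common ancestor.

c2

Ancestors of c4: {c1, c2, c4, c5, c6, c8}.
Ancestors of c7: {c2, c3, c7}.
Common ancestors: {c2}.
The only common ancestor is c2, so it is the merge base.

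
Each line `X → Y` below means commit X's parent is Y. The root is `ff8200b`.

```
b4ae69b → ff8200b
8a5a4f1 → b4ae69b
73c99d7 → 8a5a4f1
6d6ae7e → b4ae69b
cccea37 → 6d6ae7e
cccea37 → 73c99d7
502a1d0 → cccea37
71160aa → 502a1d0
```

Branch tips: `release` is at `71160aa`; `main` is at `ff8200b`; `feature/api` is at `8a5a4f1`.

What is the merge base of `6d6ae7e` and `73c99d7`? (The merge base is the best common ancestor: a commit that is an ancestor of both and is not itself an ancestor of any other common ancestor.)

Ancestors of 6d6ae7e: {6d6ae7e, b4ae69b, ff8200b}.
Ancestors of 73c99d7: {73c99d7, 8a5a4f1, b4ae69b, ff8200b}.
Common ancestors: {b4ae69b, ff8200b}.
Among these, b4ae69b is not an ancestor of any other common ancestor — it is the merge base.

b4ae69b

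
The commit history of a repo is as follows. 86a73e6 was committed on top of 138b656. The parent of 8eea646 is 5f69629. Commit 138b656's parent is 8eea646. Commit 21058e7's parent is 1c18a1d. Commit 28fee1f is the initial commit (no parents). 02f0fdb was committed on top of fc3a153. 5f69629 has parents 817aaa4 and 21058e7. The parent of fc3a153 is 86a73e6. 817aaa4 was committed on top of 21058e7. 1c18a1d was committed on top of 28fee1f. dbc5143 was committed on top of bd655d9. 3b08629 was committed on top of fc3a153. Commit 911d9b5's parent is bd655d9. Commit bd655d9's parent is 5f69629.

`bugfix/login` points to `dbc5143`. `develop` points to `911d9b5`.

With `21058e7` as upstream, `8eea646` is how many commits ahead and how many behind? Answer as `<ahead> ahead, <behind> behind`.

3 ahead, 0 behind

Reachable from 8eea646: {1c18a1d, 21058e7, 28fee1f, 5f69629, 817aaa4, 8eea646}.
Reachable from 21058e7: {1c18a1d, 21058e7, 28fee1f}.
Only in 8eea646's history (ahead): {5f69629, 817aaa4, 8eea646} — 3.
Only in 21058e7's history (behind): {} — 0.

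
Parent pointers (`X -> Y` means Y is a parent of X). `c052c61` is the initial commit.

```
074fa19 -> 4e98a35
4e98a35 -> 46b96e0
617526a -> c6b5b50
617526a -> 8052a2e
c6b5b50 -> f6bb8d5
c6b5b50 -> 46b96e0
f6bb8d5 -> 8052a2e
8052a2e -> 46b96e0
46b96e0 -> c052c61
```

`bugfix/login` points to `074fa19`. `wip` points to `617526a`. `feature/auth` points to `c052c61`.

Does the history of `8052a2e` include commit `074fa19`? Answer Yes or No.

No

Ancestors of 8052a2e: {46b96e0, 8052a2e, c052c61}.
074fa19 is not in that set, so it is not an ancestor of 8052a2e.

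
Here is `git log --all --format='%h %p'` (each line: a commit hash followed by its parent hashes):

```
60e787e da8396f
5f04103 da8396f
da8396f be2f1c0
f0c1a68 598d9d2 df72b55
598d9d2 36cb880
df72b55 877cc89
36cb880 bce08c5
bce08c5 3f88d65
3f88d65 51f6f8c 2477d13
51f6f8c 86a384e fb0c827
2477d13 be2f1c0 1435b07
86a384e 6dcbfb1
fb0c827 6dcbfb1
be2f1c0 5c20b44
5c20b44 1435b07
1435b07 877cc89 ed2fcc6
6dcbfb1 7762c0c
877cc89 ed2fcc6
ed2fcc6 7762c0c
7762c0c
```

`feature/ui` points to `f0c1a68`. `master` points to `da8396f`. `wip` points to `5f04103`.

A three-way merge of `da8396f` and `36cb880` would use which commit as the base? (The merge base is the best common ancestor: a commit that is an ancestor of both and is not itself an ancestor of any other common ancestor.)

be2f1c0

Ancestors of da8396f: {1435b07, 5c20b44, 7762c0c, 877cc89, be2f1c0, da8396f, ed2fcc6}.
Ancestors of 36cb880: {1435b07, 2477d13, 36cb880, 3f88d65, 51f6f8c, 5c20b44, 6dcbfb1, 7762c0c, 86a384e, 877cc89, bce08c5, be2f1c0, ed2fcc6, fb0c827}.
Common ancestors: {1435b07, 5c20b44, 7762c0c, 877cc89, be2f1c0, ed2fcc6}.
Among these, be2f1c0 is not an ancestor of any other common ancestor — it is the merge base.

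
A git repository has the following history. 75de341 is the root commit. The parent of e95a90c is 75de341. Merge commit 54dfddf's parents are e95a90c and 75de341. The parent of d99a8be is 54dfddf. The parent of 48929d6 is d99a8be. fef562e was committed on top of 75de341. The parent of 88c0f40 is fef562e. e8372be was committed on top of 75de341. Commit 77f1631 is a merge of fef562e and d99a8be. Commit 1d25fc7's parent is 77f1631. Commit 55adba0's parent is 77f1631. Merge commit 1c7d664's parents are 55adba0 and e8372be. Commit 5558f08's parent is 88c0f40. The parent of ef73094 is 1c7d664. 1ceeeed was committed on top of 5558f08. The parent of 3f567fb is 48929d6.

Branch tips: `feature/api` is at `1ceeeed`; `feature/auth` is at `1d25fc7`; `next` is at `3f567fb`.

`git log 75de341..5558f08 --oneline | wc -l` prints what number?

Reachable from 5558f08: {5558f08, 75de341, 88c0f40, fef562e}.
Reachable from 75de341: {75de341}.
In 5558f08's history but not 75de341's: {5558f08, 88c0f40, fef562e} — 3 commits.

3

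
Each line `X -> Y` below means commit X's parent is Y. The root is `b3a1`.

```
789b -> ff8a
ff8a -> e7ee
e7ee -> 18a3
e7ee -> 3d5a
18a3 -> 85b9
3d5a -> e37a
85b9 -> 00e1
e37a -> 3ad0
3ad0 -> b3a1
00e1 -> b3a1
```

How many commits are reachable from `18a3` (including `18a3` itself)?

4

Walking parent pointers from 18a3: reachable set = {00e1, 18a3, 85b9, b3a1}.
That is 4 commits.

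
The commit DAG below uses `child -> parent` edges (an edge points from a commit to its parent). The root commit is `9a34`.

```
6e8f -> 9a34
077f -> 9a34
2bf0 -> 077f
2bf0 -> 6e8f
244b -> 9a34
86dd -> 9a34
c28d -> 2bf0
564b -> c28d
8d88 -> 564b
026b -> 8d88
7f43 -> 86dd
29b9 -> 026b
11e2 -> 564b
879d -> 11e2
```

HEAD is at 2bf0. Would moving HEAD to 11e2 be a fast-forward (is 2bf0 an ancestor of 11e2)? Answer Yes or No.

Yes

A fast-forward from 2bf0 to 11e2 is possible iff 2bf0 is an ancestor of 11e2.
Ancestors of 11e2: {077f, 11e2, 2bf0, 564b, 6e8f, 9a34, c28d}.
2bf0 is among them, so fast-forward is possible.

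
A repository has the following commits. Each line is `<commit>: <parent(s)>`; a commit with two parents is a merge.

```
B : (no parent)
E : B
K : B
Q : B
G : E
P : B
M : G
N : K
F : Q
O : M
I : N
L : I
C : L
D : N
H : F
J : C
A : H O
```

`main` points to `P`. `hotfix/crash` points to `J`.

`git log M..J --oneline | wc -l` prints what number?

Reachable from J: {B, C, I, J, K, L, N}.
Reachable from M: {B, E, G, M}.
In J's history but not M's: {C, I, J, K, L, N} — 6 commits.

6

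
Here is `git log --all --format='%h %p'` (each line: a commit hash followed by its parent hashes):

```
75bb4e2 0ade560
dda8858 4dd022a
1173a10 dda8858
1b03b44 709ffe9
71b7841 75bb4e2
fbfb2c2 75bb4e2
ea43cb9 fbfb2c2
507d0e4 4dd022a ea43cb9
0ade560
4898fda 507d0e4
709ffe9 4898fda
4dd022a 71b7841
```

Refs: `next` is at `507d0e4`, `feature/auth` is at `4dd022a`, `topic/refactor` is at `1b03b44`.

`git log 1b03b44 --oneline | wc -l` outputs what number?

10

Walking parent pointers from 1b03b44: reachable set = {0ade560, 1b03b44, 4898fda, 4dd022a, 507d0e4, 709ffe9, 71b7841, 75bb4e2, ea43cb9, fbfb2c2}.
That is 10 commits.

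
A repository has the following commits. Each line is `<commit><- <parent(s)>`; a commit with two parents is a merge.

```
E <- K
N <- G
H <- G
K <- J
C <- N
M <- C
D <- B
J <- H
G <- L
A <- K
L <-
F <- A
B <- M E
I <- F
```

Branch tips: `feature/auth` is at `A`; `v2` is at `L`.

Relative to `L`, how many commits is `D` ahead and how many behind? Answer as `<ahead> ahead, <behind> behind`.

10 ahead, 0 behind

Reachable from D: {B, C, D, E, G, H, J, K, L, M, N}.
Reachable from L: {L}.
Only in D's history (ahead): {B, C, D, E, G, H, J, K, M, N} — 10.
Only in L's history (behind): {} — 0.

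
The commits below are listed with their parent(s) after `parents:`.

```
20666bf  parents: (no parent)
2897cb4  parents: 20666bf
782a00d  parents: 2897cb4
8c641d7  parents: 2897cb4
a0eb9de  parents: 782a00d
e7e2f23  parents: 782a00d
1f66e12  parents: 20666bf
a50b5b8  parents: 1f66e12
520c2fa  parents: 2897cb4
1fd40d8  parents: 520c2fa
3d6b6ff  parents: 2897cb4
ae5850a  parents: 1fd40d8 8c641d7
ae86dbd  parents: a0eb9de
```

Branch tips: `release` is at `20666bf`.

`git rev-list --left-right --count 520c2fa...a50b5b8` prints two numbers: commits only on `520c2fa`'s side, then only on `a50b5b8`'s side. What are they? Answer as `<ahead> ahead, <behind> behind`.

2 ahead, 2 behind

Reachable from 520c2fa: {20666bf, 2897cb4, 520c2fa}.
Reachable from a50b5b8: {1f66e12, 20666bf, a50b5b8}.
Only in 520c2fa's history (ahead): {2897cb4, 520c2fa} — 2.
Only in a50b5b8's history (behind): {1f66e12, a50b5b8} — 2.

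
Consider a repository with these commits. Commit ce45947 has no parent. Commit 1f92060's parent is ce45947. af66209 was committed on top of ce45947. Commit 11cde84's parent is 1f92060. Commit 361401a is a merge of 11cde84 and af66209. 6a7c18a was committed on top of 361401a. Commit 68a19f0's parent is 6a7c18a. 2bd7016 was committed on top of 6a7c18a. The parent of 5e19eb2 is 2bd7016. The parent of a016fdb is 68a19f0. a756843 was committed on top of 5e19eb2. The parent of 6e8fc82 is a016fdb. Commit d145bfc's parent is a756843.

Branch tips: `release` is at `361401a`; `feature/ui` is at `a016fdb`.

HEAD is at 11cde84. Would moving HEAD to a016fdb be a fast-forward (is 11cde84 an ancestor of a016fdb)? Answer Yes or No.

A fast-forward from 11cde84 to a016fdb is possible iff 11cde84 is an ancestor of a016fdb.
Ancestors of a016fdb: {11cde84, 1f92060, 361401a, 68a19f0, 6a7c18a, a016fdb, af66209, ce45947}.
11cde84 is among them, so fast-forward is possible.

Yes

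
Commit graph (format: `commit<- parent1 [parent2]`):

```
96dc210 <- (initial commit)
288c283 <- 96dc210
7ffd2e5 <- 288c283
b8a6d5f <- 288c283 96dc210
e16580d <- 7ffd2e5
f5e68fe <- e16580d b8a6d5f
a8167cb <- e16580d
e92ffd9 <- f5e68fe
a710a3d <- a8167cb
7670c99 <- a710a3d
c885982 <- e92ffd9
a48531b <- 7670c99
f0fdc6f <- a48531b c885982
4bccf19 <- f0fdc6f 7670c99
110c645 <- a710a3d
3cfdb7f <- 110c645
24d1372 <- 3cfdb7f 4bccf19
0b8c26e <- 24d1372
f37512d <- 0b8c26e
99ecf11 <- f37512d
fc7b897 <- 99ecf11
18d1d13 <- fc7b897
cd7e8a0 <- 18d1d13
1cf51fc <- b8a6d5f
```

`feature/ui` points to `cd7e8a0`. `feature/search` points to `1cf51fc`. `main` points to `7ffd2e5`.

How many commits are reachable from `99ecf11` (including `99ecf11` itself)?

20

Walking parent pointers from 99ecf11: reachable set = {0b8c26e, 110c645, 24d1372, 288c283, 3cfdb7f, 4bccf19, 7670c99, 7ffd2e5, 96dc210, 99ecf11, a48531b, a710a3d, a8167cb, b8a6d5f, c885982, e16580d, e92ffd9, f0fdc6f, f37512d, f5e68fe}.
That is 20 commits.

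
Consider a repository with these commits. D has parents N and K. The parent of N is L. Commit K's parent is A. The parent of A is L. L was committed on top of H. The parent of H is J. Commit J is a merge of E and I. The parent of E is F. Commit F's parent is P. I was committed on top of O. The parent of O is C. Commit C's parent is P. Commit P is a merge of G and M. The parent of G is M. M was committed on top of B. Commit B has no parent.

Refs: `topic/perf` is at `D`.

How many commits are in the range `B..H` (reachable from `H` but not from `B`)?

Reachable from H: {B, C, E, F, G, H, I, J, M, O, P}.
Reachable from B: {B}.
In H's history but not B's: {C, E, F, G, H, I, J, M, O, P} — 10 commits.

10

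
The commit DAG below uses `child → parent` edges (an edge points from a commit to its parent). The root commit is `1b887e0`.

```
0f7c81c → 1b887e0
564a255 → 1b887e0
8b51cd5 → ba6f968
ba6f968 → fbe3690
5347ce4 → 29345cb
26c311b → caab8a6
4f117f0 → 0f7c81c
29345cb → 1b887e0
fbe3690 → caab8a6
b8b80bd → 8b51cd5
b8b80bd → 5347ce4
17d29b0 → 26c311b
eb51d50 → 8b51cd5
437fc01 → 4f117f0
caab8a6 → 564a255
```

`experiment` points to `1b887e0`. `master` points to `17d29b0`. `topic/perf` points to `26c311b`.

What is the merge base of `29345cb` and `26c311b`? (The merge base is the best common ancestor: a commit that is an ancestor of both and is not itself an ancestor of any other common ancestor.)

Ancestors of 29345cb: {1b887e0, 29345cb}.
Ancestors of 26c311b: {1b887e0, 26c311b, 564a255, caab8a6}.
Common ancestors: {1b887e0}.
The only common ancestor is 1b887e0, so it is the merge base.

1b887e0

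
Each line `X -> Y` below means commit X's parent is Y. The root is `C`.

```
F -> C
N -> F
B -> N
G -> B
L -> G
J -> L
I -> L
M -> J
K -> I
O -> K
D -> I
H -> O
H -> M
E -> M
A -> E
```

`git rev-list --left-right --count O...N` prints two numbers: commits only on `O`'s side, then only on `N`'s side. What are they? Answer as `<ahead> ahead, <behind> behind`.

6 ahead, 0 behind

Reachable from O: {B, C, F, G, I, K, L, N, O}.
Reachable from N: {C, F, N}.
Only in O's history (ahead): {B, G, I, K, L, O} — 6.
Only in N's history (behind): {} — 0.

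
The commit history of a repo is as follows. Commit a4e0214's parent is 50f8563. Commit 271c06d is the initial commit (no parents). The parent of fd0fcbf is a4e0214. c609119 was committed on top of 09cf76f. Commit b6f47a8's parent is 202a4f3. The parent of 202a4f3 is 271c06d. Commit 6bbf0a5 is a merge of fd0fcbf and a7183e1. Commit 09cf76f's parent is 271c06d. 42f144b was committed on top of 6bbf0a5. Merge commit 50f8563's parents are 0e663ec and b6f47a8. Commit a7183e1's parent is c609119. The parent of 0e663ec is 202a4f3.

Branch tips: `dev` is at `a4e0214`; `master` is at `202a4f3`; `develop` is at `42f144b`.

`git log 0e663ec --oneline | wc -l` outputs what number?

3

Walking parent pointers from 0e663ec: reachable set = {0e663ec, 202a4f3, 271c06d}.
That is 3 commits.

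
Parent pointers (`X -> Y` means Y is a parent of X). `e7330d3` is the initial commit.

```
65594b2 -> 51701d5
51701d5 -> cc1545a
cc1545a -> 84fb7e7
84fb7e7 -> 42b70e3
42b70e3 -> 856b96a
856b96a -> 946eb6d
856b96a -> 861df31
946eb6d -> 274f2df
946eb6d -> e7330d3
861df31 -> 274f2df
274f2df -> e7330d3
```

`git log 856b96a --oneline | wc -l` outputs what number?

Walking parent pointers from 856b96a: reachable set = {274f2df, 856b96a, 861df31, 946eb6d, e7330d3}.
That is 5 commits.

5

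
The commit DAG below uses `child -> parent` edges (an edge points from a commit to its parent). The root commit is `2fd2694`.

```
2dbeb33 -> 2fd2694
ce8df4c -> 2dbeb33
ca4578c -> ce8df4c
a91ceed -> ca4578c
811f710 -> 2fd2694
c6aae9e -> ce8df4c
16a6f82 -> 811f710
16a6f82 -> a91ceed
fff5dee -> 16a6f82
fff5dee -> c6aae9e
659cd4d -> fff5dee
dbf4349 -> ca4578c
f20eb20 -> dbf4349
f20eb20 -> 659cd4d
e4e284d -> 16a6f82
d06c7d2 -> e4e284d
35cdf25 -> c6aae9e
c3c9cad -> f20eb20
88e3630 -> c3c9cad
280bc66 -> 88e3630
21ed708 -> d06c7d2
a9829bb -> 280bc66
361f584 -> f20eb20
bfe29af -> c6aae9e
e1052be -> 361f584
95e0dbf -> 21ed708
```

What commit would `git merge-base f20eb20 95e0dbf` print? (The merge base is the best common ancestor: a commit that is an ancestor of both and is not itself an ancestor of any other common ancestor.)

16a6f82

Ancestors of f20eb20: {16a6f82, 2dbeb33, 2fd2694, 659cd4d, 811f710, a91ceed, c6aae9e, ca4578c, ce8df4c, dbf4349, f20eb20, fff5dee}.
Ancestors of 95e0dbf: {16a6f82, 21ed708, 2dbeb33, 2fd2694, 811f710, 95e0dbf, a91ceed, ca4578c, ce8df4c, d06c7d2, e4e284d}.
Common ancestors: {16a6f82, 2dbeb33, 2fd2694, 811f710, a91ceed, ca4578c, ce8df4c}.
Among these, 16a6f82 is not an ancestor of any other common ancestor — it is the merge base.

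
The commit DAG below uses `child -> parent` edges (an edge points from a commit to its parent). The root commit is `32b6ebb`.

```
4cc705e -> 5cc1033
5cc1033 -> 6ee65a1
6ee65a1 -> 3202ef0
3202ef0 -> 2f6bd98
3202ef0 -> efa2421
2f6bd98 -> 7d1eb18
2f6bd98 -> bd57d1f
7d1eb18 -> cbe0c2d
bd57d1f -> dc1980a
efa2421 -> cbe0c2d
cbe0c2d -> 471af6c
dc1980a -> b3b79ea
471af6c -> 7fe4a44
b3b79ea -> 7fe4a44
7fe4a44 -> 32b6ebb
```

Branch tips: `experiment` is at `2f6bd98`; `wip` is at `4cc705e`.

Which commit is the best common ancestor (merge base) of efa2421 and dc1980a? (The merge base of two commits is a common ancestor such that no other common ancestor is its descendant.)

Ancestors of efa2421: {32b6ebb, 471af6c, 7fe4a44, cbe0c2d, efa2421}.
Ancestors of dc1980a: {32b6ebb, 7fe4a44, b3b79ea, dc1980a}.
Common ancestors: {32b6ebb, 7fe4a44}.
Among these, 7fe4a44 is not an ancestor of any other common ancestor — it is the merge base.

7fe4a44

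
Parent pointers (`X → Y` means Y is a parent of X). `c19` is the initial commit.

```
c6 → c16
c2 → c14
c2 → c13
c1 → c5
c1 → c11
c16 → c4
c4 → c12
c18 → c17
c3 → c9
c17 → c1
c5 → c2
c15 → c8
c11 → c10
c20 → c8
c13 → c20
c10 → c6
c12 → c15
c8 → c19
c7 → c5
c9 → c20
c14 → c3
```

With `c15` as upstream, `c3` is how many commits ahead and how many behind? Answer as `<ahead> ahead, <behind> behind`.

3 ahead, 1 behind

Reachable from c3: {c19, c20, c3, c8, c9}.
Reachable from c15: {c15, c19, c8}.
Only in c3's history (ahead): {c20, c3, c9} — 3.
Only in c15's history (behind): {c15} — 1.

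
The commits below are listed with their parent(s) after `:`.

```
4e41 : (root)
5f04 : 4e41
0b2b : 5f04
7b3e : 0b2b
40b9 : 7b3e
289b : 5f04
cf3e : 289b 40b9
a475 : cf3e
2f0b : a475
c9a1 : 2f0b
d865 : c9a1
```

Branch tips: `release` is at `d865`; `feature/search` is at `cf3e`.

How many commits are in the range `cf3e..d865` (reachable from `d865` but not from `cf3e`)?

Reachable from d865: {0b2b, 289b, 2f0b, 40b9, 4e41, 5f04, 7b3e, a475, c9a1, cf3e, d865}.
Reachable from cf3e: {0b2b, 289b, 40b9, 4e41, 5f04, 7b3e, cf3e}.
In d865's history but not cf3e's: {2f0b, a475, c9a1, d865} — 4 commits.

4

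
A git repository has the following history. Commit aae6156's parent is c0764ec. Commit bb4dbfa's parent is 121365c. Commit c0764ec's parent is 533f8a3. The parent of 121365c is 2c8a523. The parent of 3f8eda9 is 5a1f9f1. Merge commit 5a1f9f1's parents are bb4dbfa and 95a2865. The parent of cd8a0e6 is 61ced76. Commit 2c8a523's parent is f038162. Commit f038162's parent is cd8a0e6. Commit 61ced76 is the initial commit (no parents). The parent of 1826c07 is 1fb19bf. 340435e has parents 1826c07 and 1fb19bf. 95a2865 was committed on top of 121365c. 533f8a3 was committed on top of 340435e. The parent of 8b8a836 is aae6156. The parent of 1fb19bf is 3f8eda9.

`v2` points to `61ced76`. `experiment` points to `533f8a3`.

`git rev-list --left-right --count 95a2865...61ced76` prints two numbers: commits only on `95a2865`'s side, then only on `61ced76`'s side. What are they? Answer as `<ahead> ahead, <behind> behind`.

Reachable from 95a2865: {121365c, 2c8a523, 61ced76, 95a2865, cd8a0e6, f038162}.
Reachable from 61ced76: {61ced76}.
Only in 95a2865's history (ahead): {121365c, 2c8a523, 95a2865, cd8a0e6, f038162} — 5.
Only in 61ced76's history (behind): {} — 0.

5 ahead, 0 behind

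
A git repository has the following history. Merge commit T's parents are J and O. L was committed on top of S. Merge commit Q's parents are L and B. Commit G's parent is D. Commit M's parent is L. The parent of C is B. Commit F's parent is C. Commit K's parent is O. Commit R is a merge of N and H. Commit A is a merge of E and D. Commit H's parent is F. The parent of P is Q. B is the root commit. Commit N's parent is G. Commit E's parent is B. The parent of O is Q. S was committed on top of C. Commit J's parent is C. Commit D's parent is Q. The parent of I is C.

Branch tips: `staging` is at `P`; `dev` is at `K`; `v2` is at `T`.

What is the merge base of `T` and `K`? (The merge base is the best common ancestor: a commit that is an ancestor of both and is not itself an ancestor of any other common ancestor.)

Ancestors of T: {B, C, J, L, O, Q, S, T}.
Ancestors of K: {B, C, K, L, O, Q, S}.
Common ancestors: {B, C, L, O, Q, S}.
Among these, O is not an ancestor of any other common ancestor — it is the merge base.

O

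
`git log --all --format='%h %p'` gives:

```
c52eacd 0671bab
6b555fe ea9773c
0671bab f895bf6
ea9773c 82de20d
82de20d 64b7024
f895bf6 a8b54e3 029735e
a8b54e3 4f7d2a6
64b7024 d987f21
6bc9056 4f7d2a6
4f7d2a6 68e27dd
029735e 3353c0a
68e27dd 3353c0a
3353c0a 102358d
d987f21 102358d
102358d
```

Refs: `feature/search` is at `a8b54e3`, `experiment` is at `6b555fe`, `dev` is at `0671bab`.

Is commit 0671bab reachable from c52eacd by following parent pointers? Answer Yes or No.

Ancestors of c52eacd (commits reachable by following parents): {029735e, 0671bab, 102358d, 3353c0a, 4f7d2a6, 68e27dd, a8b54e3, c52eacd, f895bf6}.
0671bab is in that set, so it is an ancestor of c52eacd.

Yes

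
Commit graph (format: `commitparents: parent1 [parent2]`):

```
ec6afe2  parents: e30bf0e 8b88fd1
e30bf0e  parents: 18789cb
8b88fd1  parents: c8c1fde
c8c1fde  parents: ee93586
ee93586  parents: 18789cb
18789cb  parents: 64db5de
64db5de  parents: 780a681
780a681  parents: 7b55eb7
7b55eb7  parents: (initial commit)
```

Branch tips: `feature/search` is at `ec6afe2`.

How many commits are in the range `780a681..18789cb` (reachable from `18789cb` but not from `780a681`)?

Reachable from 18789cb: {18789cb, 64db5de, 780a681, 7b55eb7}.
Reachable from 780a681: {780a681, 7b55eb7}.
In 18789cb's history but not 780a681's: {18789cb, 64db5de} — 2 commits.

2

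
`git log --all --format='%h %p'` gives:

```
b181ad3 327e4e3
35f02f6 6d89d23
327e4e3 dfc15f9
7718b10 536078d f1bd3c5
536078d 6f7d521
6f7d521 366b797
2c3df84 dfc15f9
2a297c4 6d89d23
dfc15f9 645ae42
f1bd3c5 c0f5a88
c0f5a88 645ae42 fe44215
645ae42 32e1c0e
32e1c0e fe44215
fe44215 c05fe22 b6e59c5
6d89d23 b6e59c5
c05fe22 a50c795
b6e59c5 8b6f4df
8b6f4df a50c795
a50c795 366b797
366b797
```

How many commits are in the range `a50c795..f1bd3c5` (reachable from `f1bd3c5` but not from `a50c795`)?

Reachable from f1bd3c5: {32e1c0e, 366b797, 645ae42, 8b6f4df, a50c795, b6e59c5, c05fe22, c0f5a88, f1bd3c5, fe44215}.
Reachable from a50c795: {366b797, a50c795}.
In f1bd3c5's history but not a50c795's: {32e1c0e, 645ae42, 8b6f4df, b6e59c5, c05fe22, c0f5a88, f1bd3c5, fe44215} — 8 commits.

8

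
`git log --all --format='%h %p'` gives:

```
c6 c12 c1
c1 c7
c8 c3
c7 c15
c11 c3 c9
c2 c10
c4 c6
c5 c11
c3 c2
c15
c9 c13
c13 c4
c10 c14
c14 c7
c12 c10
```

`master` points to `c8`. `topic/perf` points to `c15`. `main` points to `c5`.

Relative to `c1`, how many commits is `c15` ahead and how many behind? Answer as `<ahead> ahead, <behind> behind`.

0 ahead, 2 behind

Reachable from c15: {c15}.
Reachable from c1: {c1, c15, c7}.
Only in c15's history (ahead): {} — 0.
Only in c1's history (behind): {c1, c7} — 2.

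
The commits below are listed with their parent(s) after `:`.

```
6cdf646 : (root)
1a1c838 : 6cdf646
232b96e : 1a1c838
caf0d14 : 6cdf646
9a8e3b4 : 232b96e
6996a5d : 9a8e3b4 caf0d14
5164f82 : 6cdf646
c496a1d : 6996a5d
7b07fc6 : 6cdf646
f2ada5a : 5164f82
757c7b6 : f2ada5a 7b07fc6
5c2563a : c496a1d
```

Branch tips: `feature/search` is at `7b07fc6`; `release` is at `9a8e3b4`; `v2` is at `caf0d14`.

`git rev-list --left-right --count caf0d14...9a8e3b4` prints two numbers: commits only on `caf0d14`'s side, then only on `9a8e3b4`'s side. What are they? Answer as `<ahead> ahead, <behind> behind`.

1 ahead, 3 behind

Reachable from caf0d14: {6cdf646, caf0d14}.
Reachable from 9a8e3b4: {1a1c838, 232b96e, 6cdf646, 9a8e3b4}.
Only in caf0d14's history (ahead): {caf0d14} — 1.
Only in 9a8e3b4's history (behind): {1a1c838, 232b96e, 9a8e3b4} — 3.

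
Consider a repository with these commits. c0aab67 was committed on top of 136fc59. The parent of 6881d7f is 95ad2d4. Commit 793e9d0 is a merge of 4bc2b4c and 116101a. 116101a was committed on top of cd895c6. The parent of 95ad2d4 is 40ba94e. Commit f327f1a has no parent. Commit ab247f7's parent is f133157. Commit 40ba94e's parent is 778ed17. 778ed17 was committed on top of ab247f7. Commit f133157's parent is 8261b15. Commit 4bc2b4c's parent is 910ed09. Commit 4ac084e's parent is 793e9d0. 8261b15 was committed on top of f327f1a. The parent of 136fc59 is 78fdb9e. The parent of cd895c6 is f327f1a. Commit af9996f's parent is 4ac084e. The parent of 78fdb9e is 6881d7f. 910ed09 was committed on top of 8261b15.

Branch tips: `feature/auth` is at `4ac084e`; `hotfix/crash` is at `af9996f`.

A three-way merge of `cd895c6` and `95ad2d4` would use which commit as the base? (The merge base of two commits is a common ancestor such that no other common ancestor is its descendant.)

Ancestors of cd895c6: {cd895c6, f327f1a}.
Ancestors of 95ad2d4: {40ba94e, 778ed17, 8261b15, 95ad2d4, ab247f7, f133157, f327f1a}.
Common ancestors: {f327f1a}.
The only common ancestor is f327f1a, so it is the merge base.

f327f1a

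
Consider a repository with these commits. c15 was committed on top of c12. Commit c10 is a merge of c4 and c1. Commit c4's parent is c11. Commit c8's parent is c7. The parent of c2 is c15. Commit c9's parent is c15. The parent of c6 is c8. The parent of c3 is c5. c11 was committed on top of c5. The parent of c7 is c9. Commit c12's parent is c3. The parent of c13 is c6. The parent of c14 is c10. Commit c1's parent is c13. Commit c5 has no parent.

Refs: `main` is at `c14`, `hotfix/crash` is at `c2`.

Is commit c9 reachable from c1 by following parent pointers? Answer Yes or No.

Ancestors of c1 (commits reachable by following parents): {c1, c12, c13, c15, c3, c5, c6, c7, c8, c9}.
c9 is in that set, so it is an ancestor of c1.

Yes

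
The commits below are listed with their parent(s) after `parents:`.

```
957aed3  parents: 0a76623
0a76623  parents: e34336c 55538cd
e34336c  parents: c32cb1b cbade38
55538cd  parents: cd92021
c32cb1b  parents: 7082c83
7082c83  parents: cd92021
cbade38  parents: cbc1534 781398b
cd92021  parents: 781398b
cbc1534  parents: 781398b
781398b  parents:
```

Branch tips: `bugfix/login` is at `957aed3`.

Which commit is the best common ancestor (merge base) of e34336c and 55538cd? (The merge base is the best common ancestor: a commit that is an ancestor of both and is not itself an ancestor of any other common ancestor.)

cd92021

Ancestors of e34336c: {7082c83, 781398b, c32cb1b, cbade38, cbc1534, cd92021, e34336c}.
Ancestors of 55538cd: {55538cd, 781398b, cd92021}.
Common ancestors: {781398b, cd92021}.
Among these, cd92021 is not an ancestor of any other common ancestor — it is the merge base.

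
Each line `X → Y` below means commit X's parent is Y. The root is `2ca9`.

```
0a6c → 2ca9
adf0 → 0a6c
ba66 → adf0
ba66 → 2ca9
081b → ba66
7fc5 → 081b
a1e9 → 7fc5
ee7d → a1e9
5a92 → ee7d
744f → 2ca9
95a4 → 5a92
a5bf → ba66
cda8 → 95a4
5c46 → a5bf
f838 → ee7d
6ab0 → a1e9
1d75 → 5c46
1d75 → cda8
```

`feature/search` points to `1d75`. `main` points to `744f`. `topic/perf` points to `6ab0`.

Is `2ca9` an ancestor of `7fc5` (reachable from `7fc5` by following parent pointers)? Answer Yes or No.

Yes

Ancestors of 7fc5 (commits reachable by following parents): {081b, 0a6c, 2ca9, 7fc5, adf0, ba66}.
2ca9 is in that set, so it is an ancestor of 7fc5.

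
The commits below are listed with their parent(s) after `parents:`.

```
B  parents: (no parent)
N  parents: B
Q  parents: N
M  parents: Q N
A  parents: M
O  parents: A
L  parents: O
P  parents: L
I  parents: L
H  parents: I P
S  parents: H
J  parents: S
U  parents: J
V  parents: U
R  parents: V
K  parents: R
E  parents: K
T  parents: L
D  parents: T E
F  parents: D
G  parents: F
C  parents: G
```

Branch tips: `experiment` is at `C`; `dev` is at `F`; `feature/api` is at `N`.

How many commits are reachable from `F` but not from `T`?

12

Reachable from F: {A, B, D, E, F, H, I, J, K, L, M, N, O, P, Q, R, S, T, U, V}.
Reachable from T: {A, B, L, M, N, O, Q, T}.
In F's history but not T's: {D, E, F, H, I, J, K, P, R, S, U, V} — 12 commits.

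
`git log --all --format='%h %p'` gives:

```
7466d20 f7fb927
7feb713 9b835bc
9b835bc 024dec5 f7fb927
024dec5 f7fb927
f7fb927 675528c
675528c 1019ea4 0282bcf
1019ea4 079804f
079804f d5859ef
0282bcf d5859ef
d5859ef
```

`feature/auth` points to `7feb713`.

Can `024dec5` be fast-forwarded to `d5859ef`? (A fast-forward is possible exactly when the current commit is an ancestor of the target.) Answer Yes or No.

A fast-forward from 024dec5 to d5859ef is possible iff 024dec5 is an ancestor of d5859ef.
Ancestors of d5859ef: {d5859ef}.
024dec5 is not among them, so fast-forward is not possible.

No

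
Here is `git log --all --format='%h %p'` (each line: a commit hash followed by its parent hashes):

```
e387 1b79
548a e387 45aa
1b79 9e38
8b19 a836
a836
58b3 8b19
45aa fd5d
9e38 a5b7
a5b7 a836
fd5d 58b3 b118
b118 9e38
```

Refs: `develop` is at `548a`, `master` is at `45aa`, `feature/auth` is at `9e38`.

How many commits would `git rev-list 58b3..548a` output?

8

Reachable from 548a: {1b79, 45aa, 548a, 58b3, 8b19, 9e38, a5b7, a836, b118, e387, fd5d}.
Reachable from 58b3: {58b3, 8b19, a836}.
In 548a's history but not 58b3's: {1b79, 45aa, 548a, 9e38, a5b7, b118, e387, fd5d} — 8 commits.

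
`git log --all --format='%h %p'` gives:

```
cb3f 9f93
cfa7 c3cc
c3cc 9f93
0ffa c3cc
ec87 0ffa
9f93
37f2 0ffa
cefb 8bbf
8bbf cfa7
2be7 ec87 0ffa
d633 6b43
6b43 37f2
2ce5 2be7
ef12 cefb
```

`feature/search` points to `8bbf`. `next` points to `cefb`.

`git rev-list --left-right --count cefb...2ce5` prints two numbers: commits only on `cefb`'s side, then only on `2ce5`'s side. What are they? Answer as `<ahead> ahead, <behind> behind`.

Reachable from cefb: {8bbf, 9f93, c3cc, cefb, cfa7}.
Reachable from 2ce5: {0ffa, 2be7, 2ce5, 9f93, c3cc, ec87}.
Only in cefb's history (ahead): {8bbf, cefb, cfa7} — 3.
Only in 2ce5's history (behind): {0ffa, 2be7, 2ce5, ec87} — 4.

3 ahead, 4 behind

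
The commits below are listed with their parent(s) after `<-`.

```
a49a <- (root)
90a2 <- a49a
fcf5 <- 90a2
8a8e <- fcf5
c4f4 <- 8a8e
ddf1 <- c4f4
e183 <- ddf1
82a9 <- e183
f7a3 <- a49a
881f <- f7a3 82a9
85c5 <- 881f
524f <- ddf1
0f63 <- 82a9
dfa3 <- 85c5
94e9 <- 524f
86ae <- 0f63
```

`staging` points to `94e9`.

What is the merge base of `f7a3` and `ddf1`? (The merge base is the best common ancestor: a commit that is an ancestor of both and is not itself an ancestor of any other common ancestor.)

Ancestors of f7a3: {a49a, f7a3}.
Ancestors of ddf1: {8a8e, 90a2, a49a, c4f4, ddf1, fcf5}.
Common ancestors: {a49a}.
The only common ancestor is a49a, so it is the merge base.

a49a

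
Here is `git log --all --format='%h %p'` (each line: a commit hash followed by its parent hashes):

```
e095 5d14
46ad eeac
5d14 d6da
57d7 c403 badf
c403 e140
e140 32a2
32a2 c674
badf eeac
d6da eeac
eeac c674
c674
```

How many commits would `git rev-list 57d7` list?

Walking parent pointers from 57d7: reachable set = {32a2, 57d7, badf, c403, c674, e140, eeac}.
That is 7 commits.

7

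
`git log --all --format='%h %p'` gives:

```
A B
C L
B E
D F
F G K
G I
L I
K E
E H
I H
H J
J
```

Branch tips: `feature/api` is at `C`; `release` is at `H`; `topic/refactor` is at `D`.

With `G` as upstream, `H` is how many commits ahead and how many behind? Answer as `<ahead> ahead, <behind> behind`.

0 ahead, 2 behind

Reachable from H: {H, J}.
Reachable from G: {G, H, I, J}.
Only in H's history (ahead): {} — 0.
Only in G's history (behind): {G, I} — 2.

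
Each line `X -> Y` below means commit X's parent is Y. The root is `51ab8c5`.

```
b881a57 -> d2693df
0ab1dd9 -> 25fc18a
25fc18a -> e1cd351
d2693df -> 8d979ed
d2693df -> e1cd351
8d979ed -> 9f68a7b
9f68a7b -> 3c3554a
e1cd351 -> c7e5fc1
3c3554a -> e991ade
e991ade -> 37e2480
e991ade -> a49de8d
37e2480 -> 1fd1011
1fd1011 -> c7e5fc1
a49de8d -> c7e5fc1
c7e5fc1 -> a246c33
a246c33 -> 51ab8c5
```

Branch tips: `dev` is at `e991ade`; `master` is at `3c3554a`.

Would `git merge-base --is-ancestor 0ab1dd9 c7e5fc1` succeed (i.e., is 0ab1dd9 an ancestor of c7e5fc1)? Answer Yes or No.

No

Ancestors of c7e5fc1: {51ab8c5, a246c33, c7e5fc1}.
0ab1dd9 is not in that set, so it is not an ancestor of c7e5fc1.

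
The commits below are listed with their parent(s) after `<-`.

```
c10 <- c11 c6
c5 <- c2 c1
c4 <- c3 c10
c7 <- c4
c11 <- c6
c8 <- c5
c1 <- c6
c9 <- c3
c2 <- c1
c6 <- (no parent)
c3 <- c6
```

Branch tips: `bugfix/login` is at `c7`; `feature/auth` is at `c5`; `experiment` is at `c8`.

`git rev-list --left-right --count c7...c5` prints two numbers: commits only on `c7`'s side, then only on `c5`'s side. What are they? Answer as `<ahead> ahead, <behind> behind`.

5 ahead, 3 behind

Reachable from c7: {c10, c11, c3, c4, c6, c7}.
Reachable from c5: {c1, c2, c5, c6}.
Only in c7's history (ahead): {c10, c11, c3, c4, c7} — 5.
Only in c5's history (behind): {c1, c2, c5} — 3.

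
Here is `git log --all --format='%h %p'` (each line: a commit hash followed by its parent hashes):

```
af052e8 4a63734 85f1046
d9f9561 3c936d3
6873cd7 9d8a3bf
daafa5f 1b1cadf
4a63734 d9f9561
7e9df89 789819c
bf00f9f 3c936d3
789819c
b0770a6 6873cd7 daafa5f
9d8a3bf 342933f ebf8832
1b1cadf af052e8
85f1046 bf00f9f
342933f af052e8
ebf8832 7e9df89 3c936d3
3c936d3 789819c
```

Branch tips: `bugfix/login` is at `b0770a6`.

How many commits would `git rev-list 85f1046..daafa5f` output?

5

Reachable from daafa5f: {1b1cadf, 3c936d3, 4a63734, 789819c, 85f1046, af052e8, bf00f9f, d9f9561, daafa5f}.
Reachable from 85f1046: {3c936d3, 789819c, 85f1046, bf00f9f}.
In daafa5f's history but not 85f1046's: {1b1cadf, 4a63734, af052e8, d9f9561, daafa5f} — 5 commits.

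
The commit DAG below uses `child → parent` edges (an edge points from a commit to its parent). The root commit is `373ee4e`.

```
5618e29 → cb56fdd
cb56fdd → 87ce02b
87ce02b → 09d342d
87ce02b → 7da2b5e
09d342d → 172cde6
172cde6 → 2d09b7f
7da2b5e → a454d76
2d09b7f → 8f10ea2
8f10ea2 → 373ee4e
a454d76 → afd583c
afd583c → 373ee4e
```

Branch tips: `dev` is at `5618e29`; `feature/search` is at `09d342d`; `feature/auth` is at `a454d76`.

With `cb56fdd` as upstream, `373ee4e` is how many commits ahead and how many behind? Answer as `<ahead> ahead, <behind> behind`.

Reachable from 373ee4e: {373ee4e}.
Reachable from cb56fdd: {09d342d, 172cde6, 2d09b7f, 373ee4e, 7da2b5e, 87ce02b, 8f10ea2, a454d76, afd583c, cb56fdd}.
Only in 373ee4e's history (ahead): {} — 0.
Only in cb56fdd's history (behind): {09d342d, 172cde6, 2d09b7f, 7da2b5e, 87ce02b, 8f10ea2, a454d76, afd583c, cb56fdd} — 9.

0 ahead, 9 behind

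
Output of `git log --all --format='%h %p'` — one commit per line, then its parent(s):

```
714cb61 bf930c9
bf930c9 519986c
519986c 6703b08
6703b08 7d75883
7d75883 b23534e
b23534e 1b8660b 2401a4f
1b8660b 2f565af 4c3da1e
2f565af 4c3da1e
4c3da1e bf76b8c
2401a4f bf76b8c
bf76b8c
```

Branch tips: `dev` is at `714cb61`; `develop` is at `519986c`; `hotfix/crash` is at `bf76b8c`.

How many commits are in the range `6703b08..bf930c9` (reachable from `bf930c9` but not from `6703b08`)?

2

Reachable from bf930c9: {1b8660b, 2401a4f, 2f565af, 4c3da1e, 519986c, 6703b08, 7d75883, b23534e, bf76b8c, bf930c9}.
Reachable from 6703b08: {1b8660b, 2401a4f, 2f565af, 4c3da1e, 6703b08, 7d75883, b23534e, bf76b8c}.
In bf930c9's history but not 6703b08's: {519986c, bf930c9} — 2 commits.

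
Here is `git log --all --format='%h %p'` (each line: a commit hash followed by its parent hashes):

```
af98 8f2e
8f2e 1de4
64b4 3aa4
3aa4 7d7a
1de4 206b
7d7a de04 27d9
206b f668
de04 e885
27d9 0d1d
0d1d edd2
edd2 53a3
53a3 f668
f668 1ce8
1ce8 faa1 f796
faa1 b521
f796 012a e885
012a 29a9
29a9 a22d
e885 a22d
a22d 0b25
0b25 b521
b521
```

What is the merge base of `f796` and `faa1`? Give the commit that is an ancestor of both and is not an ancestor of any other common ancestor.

b521

Ancestors of f796: {012a, 0b25, 29a9, a22d, b521, e885, f796}.
Ancestors of faa1: {b521, faa1}.
Common ancestors: {b521}.
The only common ancestor is b521, so it is the merge base.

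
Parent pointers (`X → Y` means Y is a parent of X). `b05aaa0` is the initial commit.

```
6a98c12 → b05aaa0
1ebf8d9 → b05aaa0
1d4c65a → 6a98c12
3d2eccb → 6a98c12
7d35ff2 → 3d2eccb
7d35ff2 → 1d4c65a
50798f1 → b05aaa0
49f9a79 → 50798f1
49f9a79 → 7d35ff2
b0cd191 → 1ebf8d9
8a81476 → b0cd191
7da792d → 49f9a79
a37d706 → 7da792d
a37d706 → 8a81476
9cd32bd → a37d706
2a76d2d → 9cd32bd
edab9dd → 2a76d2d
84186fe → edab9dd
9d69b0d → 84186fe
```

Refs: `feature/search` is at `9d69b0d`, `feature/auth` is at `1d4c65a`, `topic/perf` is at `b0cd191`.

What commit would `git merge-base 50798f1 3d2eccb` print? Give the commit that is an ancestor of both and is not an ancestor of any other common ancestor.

b05aaa0

Ancestors of 50798f1: {50798f1, b05aaa0}.
Ancestors of 3d2eccb: {3d2eccb, 6a98c12, b05aaa0}.
Common ancestors: {b05aaa0}.
The only common ancestor is b05aaa0, so it is the merge base.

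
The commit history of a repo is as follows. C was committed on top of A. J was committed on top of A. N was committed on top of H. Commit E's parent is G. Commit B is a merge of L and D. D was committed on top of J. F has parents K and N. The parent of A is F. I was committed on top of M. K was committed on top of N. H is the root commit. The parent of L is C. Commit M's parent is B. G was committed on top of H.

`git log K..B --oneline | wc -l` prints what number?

Reachable from B: {A, B, C, D, F, H, J, K, L, N}.
Reachable from K: {H, K, N}.
In B's history but not K's: {A, B, C, D, F, J, L} — 7 commits.

7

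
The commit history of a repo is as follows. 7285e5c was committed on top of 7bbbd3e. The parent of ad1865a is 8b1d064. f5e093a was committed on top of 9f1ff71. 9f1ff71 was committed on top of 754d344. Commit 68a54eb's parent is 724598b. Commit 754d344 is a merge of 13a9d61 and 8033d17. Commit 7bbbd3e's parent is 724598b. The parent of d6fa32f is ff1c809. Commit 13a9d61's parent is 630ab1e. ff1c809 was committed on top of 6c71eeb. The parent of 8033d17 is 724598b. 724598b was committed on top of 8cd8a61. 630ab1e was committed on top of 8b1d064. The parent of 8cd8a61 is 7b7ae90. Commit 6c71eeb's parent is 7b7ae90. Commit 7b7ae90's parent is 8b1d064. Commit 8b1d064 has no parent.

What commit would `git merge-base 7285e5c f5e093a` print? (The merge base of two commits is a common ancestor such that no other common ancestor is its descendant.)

Ancestors of 7285e5c: {724598b, 7285e5c, 7b7ae90, 7bbbd3e, 8b1d064, 8cd8a61}.
Ancestors of f5e093a: {13a9d61, 630ab1e, 724598b, 754d344, 7b7ae90, 8033d17, 8b1d064, 8cd8a61, 9f1ff71, f5e093a}.
Common ancestors: {724598b, 7b7ae90, 8b1d064, 8cd8a61}.
Among these, 724598b is not an ancestor of any other common ancestor — it is the merge base.

724598b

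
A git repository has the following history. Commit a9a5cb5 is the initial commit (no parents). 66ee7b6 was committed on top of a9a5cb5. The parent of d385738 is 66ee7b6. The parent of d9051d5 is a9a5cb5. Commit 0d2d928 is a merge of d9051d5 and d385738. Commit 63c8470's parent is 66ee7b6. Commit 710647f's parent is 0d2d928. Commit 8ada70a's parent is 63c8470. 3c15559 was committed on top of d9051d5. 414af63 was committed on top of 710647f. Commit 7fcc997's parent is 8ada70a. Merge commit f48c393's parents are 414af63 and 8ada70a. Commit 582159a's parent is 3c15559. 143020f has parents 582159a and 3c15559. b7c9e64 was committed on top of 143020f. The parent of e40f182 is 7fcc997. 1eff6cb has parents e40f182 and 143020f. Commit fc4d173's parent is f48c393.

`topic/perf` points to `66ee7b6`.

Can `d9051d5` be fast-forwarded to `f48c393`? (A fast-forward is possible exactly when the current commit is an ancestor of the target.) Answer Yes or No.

A fast-forward from d9051d5 to f48c393 is possible iff d9051d5 is an ancestor of f48c393.
Ancestors of f48c393: {0d2d928, 414af63, 63c8470, 66ee7b6, 710647f, 8ada70a, a9a5cb5, d385738, d9051d5, f48c393}.
d9051d5 is among them, so fast-forward is possible.

Yes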